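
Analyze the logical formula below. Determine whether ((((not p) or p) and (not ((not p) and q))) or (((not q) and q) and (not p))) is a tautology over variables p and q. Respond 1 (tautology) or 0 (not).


Check all 4 assignments:
p=0, q=0: 1
p=0, q=1: 0
p=1, q=0: 1
p=1, q=1: 1
Satisfying count = 3/4.
Tautology iff count = 4: no.

0


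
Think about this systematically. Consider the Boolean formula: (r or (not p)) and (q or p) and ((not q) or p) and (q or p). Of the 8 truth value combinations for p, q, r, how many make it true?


Evaluate all 8 assignments for p, q, r:
p=0, q=0, r=0: 0
p=0, q=0, r=1: 0
p=0, q=1, r=0: 0
p=0, q=1, r=1: 0
p=1, q=0, r=0: 0
p=1, q=0, r=1: 1
p=1, q=1, r=0: 0
p=1, q=1, r=1: 1
Satisfying count = 2

2


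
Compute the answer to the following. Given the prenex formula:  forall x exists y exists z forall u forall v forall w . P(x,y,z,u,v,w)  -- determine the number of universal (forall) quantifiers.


Quantifier prefix: forall x exists y exists z forall u forall v forall w
Mark each quantifier type:
  U E E U U U
Universal count = 4, Existential count = 2
Asked for universal (forall) quantifiers: 4

4


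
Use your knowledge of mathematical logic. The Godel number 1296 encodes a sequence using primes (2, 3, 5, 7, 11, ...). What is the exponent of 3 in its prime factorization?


Factorize 1296 by dividing by 3 repeatedly.
Division steps: 3 divides 1296 exactly 4 time(s).
Exponent of 3 = 4

4


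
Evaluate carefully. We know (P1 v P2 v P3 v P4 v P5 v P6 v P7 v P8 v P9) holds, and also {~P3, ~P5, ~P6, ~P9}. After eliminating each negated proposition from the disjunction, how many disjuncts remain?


Original disjuncts (9): P1, P2, P3, P4, P5, P6, P7, P8, P9
Negated (eliminate): ~P3, ~P5, ~P6, ~P9
Remaining disjuncts: P1, P2, P4, P7, P8
Count = 9 - 4 = 5

5


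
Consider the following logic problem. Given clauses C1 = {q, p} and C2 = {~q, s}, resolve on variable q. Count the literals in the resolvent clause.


Remove q from C1 and ~q from C2.
C1 remainder: {p}
C2 remainder: {s}
Union (resolvent): {p, s}
Resolvent has 2 literal(s).

2


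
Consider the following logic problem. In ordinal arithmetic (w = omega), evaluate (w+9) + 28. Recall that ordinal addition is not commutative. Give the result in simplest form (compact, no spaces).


Compute (w+9) + 28.
Ordinal + is associative but NOT commutative; for finite n>0, n + w = w but w + n stays w+n.
By associativity: (w+9) + 28 = w + (9+28) = w+37.
Result = w+37

w+37


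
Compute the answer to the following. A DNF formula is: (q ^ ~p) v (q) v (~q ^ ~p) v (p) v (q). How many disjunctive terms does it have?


A DNF formula is a disjunction of terms (conjunctions).
Terms are separated by v.
Counting the disjuncts: 5 terms.

5


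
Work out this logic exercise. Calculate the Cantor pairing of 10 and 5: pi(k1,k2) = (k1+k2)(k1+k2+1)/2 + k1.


k1 + k2 = 15
(k1+k2)(k1+k2+1)/2 = 15 * 16 / 2 = 120
pi = 120 + 10 = 130

130


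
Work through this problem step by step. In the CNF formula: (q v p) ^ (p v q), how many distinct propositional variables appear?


Identify each variable that appears in the formula.
Variables found: p, q
Count = 2

2


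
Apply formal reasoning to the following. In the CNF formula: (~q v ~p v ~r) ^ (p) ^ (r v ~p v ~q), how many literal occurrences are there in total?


Counting literals in each clause:
Clause 1: 3 literal(s)
Clause 2: 1 literal(s)
Clause 3: 3 literal(s)
Total = 7

7


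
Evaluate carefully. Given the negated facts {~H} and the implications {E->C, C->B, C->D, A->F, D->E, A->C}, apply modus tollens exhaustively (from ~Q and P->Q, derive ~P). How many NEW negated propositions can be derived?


Initial negated facts: {~H}
Apply modus tollens to closure:
  (no implication fires)
Final negated: {~H}
New negations: {(none)}
Count = 0

0


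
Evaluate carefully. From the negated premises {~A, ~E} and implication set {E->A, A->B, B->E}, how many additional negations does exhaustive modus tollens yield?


Initial negated facts: {~A, ~E}
Apply modus tollens to closure:
  ~E and B->E  =>  ~B
Final negated: {~A, ~B, ~E}
New negations: {~B}
Count = 1

1


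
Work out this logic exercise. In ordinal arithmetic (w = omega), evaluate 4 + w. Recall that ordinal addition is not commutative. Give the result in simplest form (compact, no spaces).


Compute 4 + w.
Ordinal + is associative but NOT commutative; for finite n>0, n + w = w but w + n stays w+n.
Any finite left addend is absorbed by w on the right: 4 + w = w.
Result = w

w


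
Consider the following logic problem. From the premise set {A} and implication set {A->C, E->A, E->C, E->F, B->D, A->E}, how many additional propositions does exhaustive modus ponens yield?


Initial facts: {A}
Apply modus ponens to closure:
  A and A->C  =>  C
  A and A->E  =>  E
  E and E->F  =>  F
Final known: {A, C, E, F}
New propositions: {C, E, F}
Count = 3

3


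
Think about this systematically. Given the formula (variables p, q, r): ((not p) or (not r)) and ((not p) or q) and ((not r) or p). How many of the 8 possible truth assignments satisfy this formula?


Evaluate all 8 assignments for p, q, r:
p=0, q=0, r=0: 1
p=0, q=0, r=1: 0
p=0, q=1, r=0: 1
p=0, q=1, r=1: 0
p=1, q=0, r=0: 0
p=1, q=0, r=1: 0
p=1, q=1, r=0: 1
p=1, q=1, r=1: 0
Satisfying count = 3

3


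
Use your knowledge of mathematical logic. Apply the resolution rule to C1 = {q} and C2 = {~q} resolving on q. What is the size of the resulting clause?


Remove q from C1 and ~q from C2.
C1 remainder: {}
C2 remainder: {}
Union (resolvent): {} (empty clause)
Resolvent has 0 literal(s).

0


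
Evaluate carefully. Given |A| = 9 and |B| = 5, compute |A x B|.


The Cartesian product A x B contains all ordered pairs (a, b).
|A x B| = |A| * |B| = 9 * 5 = 45

45


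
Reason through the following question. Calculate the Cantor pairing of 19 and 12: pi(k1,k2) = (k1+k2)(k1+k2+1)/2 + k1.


k1 + k2 = 31
(k1+k2)(k1+k2+1)/2 = 31 * 32 / 2 = 496
pi = 496 + 19 = 515

515


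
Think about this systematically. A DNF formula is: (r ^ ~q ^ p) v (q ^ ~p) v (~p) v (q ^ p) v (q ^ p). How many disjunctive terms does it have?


A DNF formula is a disjunction of terms (conjunctions).
Terms are separated by v.
Counting the disjuncts: 5 terms.

5


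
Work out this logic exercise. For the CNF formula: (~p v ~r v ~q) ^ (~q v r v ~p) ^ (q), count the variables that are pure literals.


Check each variable for pure literal status:
p: pure negative
q: mixed (not pure)
r: mixed (not pure)
Pure literal count = 1

1


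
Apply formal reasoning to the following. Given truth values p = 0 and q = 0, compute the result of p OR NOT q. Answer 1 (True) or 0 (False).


p = 0, q = 0
Operation: p OR NOT q
Evaluate: 0 OR NOT 0 = 1

1


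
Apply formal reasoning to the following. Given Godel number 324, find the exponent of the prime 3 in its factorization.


Factorize 324 by dividing by 3 repeatedly.
Division steps: 3 divides 324 exactly 4 time(s).
Exponent of 3 = 4

4


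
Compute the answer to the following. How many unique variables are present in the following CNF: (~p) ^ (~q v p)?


Identify each variable that appears in the formula.
Variables found: p, q
Count = 2

2


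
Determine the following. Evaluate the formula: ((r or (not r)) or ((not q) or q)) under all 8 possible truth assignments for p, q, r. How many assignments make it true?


Check all 8 assignments:
p=0, q=0, r=0: 1
p=0, q=0, r=1: 1
p=0, q=1, r=0: 1
p=0, q=1, r=1: 1
p=1, q=0, r=0: 1
p=1, q=0, r=1: 1
p=1, q=1, r=0: 1
p=1, q=1, r=1: 1
Count of True = 8

8


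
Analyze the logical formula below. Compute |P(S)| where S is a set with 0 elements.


The power set of a set with n elements has 2^n elements.
|P(S)| = 2^0 = 1

1


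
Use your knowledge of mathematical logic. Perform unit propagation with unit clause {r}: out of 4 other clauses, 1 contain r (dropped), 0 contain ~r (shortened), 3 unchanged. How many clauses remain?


Satisfied (removed): 1
Shortened (remain): 0
Unchanged (remain): 3
Remaining = 0 + 3 = 3

3


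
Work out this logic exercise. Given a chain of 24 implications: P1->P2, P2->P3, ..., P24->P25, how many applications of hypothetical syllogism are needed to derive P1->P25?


With 24 implications in a chain connecting 25 propositions:
P1->P2, P2->P3, ..., P24->P25
Steps needed = (number of implications) - 1 = 24 - 1 = 23

23


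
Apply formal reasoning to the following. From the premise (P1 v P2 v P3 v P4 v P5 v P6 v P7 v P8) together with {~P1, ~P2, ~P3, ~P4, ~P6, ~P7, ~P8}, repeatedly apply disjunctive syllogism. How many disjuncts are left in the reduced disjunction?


Original disjuncts (8): P1, P2, P3, P4, P5, P6, P7, P8
Negated (eliminate): ~P1, ~P2, ~P3, ~P4, ~P6, ~P7, ~P8
Remaining disjuncts: P5
Count = 8 - 7 = 1

1


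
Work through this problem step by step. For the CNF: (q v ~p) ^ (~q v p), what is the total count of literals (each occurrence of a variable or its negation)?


Counting literals in each clause:
Clause 1: 2 literal(s)
Clause 2: 2 literal(s)
Total = 4

4


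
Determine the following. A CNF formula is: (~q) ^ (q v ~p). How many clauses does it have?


A CNF formula is a conjunction of clauses.
Clauses are separated by ^.
Counting the conjuncts: 2 clauses.

2


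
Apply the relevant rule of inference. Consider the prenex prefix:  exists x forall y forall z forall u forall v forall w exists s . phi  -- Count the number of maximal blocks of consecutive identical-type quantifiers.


Quantifier-type sequence: E A A A A A E  (A=forall, E=exists)
Group into maximal same-type runs:
  Ex1 | Ax5 | Ex1
Number of blocks = 3

3


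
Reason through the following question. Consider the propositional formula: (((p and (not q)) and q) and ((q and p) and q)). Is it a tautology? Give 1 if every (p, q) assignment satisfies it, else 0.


Check all 4 assignments:
p=0, q=0: 0
p=0, q=1: 0
p=1, q=0: 0
p=1, q=1: 0
Satisfying count = 0/4.
Tautology iff count = 4: no.

0


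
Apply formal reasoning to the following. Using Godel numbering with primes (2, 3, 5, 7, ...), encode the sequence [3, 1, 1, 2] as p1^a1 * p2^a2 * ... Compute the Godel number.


Encode each element as an exponent of the corresponding prime:
  2^3 = 8
  3^1 = 3
  5^1 = 5
  7^2 = 49
Product = 8 * 3 * 5 * 49 = 5880

5880


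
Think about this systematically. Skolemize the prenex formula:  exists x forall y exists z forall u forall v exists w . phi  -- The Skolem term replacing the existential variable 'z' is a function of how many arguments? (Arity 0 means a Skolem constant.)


Quantifier prefix: exists x forall y exists z forall u forall v exists w
'z' is existentially quantified at position 3.
Universal variables preceding it: y
Skolem function arity = 1

1


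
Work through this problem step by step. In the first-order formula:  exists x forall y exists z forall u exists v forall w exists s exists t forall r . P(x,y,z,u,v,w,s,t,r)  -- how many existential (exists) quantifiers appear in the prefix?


Quantifier prefix: exists x forall y exists z forall u exists v forall w exists s exists t forall r
Mark each quantifier type:
  E U E U E U E E U
Universal count = 4, Existential count = 5
Asked for existential (exists) quantifiers: 5

5


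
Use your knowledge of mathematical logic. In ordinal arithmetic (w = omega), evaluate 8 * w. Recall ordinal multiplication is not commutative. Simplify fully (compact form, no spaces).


Compute 8 * w.
Ordinal * is associative and left-distributive over +, but NOT commutative; for finite n>1, n*w = w but w*n stays w*n.
For finite n>0, n * w = sup{n*k : k<w} = w. So 8 * w = w.
Result = w

w


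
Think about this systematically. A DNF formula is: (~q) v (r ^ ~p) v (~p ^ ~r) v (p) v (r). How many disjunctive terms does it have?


A DNF formula is a disjunction of terms (conjunctions).
Terms are separated by v.
Counting the disjuncts: 5 terms.

5


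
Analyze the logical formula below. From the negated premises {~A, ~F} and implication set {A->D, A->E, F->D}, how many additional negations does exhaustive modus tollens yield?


Initial negated facts: {~A, ~F}
Apply modus tollens to closure:
  (no implication fires)
Final negated: {~A, ~F}
New negations: {(none)}
Count = 0

0


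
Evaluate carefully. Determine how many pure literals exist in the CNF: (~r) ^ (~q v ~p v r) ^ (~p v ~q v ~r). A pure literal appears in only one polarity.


Check each variable for pure literal status:
p: pure negative
q: pure negative
r: mixed (not pure)
Pure literal count = 2

2


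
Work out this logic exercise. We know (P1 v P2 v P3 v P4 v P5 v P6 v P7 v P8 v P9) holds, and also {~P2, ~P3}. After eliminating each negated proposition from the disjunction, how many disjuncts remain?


Original disjuncts (9): P1, P2, P3, P4, P5, P6, P7, P8, P9
Negated (eliminate): ~P2, ~P3
Remaining disjuncts: P1, P4, P5, P6, P7, P8, P9
Count = 9 - 2 = 7

7


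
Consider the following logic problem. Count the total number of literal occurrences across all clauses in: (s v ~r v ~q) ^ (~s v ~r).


Counting literals in each clause:
Clause 1: 3 literal(s)
Clause 2: 2 literal(s)
Total = 5

5


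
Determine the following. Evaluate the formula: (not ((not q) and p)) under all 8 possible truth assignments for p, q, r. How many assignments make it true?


Check all 8 assignments:
p=0, q=0, r=0: 1
p=0, q=0, r=1: 1
p=0, q=1, r=0: 1
p=0, q=1, r=1: 1
p=1, q=0, r=0: 0
p=1, q=0, r=1: 0
p=1, q=1, r=0: 1
p=1, q=1, r=1: 1
Count of True = 6

6


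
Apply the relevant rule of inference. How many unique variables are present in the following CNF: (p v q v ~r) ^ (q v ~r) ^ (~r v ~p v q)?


Identify each variable that appears in the formula.
Variables found: p, q, r
Count = 3

3


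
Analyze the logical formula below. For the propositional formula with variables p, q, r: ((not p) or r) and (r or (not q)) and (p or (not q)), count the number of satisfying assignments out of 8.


Evaluate all 8 assignments for p, q, r:
p=0, q=0, r=0: 1
p=0, q=0, r=1: 1
p=0, q=1, r=0: 0
p=0, q=1, r=1: 0
p=1, q=0, r=0: 0
p=1, q=0, r=1: 1
p=1, q=1, r=0: 0
p=1, q=1, r=1: 1
Satisfying count = 4

4


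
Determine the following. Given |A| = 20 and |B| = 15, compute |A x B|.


The Cartesian product A x B contains all ordered pairs (a, b).
|A x B| = |A| * |B| = 20 * 15 = 300

300


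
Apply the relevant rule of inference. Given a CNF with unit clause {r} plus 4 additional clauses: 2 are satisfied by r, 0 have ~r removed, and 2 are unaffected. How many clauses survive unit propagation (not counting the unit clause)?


Satisfied (removed): 2
Shortened (remain): 0
Unchanged (remain): 2
Remaining = 0 + 2 = 2

2


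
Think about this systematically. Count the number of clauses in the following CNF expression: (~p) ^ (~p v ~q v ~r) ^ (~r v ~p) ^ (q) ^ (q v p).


A CNF formula is a conjunction of clauses.
Clauses are separated by ^.
Counting the conjuncts: 5 clauses.

5


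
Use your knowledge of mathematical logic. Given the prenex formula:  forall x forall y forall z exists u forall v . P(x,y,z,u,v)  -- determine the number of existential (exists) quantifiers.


Quantifier prefix: forall x forall y forall z exists u forall v
Mark each quantifier type:
  U U U E U
Universal count = 4, Existential count = 1
Asked for existential (exists) quantifiers: 1

1


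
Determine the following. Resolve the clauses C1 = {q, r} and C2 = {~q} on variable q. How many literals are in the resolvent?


Remove q from C1 and ~q from C2.
C1 remainder: {r}
C2 remainder: {}
Union (resolvent): {r}
Resolvent has 1 literal(s).

1


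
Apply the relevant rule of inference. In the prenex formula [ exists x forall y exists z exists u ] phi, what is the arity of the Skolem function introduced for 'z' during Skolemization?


Quantifier prefix: exists x forall y exists z exists u
'z' is existentially quantified at position 3.
Universal variables preceding it: y
Skolem function arity = 1

1


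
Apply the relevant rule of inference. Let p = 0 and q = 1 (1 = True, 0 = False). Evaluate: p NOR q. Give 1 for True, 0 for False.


p = 0, q = 1
Operation: p NOR q
Evaluate: 0 NOR 1 = 0

0


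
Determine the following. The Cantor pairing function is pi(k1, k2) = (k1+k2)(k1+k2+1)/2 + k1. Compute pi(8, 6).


k1 + k2 = 14
(k1+k2)(k1+k2+1)/2 = 14 * 15 / 2 = 105
pi = 105 + 8 = 113

113


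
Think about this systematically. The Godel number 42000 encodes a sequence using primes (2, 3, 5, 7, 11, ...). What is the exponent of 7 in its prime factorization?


Factorize 42000 by dividing by 7 repeatedly.
Division steps: 7 divides 42000 exactly 1 time(s).
Exponent of 7 = 1

1


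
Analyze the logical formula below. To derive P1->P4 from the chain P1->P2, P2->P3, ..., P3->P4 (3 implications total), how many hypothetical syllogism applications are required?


With 3 implications in a chain connecting 4 propositions:
P1->P2, P2->P3, ..., P3->P4
Steps needed = (number of implications) - 1 = 3 - 1 = 2

2


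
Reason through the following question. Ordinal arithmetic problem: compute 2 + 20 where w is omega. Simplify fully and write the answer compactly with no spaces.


Compute 2 + 20.
Ordinal + is associative but NOT commutative; for finite n>0, n + w = w but w + n stays w+n.
Both operands finite; ordinal + agrees with natural +: 2 + 20 = 22.
Result = 22

22


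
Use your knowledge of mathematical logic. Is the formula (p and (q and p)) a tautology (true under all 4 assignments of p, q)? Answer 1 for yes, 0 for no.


Check all 4 assignments:
p=0, q=0: 0
p=0, q=1: 0
p=1, q=0: 0
p=1, q=1: 1
Satisfying count = 1/4.
Tautology iff count = 4: no.

0


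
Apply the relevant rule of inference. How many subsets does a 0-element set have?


The power set of a set with n elements has 2^n elements.
|P(S)| = 2^0 = 1

1


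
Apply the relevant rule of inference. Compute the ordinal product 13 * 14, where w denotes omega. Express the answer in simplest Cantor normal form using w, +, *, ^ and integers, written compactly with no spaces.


Compute 13 * 14.
Ordinal * is associative and left-distributive over +, but NOT commutative; for finite n>1, n*w = w but w*n stays w*n.
Both finite; ordinal * agrees with natural *: 13 * 14 = 182.
Result = 182

182


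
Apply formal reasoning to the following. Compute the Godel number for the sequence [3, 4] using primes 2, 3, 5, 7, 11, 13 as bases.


Encode each element as an exponent of the corresponding prime:
  2^3 = 8
  3^4 = 81
Product = 8 * 81 = 648

648


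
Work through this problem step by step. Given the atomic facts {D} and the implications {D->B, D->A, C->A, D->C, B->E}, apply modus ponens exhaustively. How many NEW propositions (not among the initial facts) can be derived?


Initial facts: {D}
Apply modus ponens to closure:
  D and D->B  =>  B
  D and D->A  =>  A
  D and D->C  =>  C
  B and B->E  =>  E
Final known: {A, B, C, D, E}
New propositions: {A, B, C, E}
Count = 4

4


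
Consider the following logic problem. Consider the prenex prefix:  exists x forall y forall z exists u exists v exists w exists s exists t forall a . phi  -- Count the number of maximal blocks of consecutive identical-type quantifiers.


Quantifier-type sequence: E A A E E E E E A  (A=forall, E=exists)
Group into maximal same-type runs:
  Ex1 | Ax2 | Ex5 | Ax1
Number of blocks = 4

4


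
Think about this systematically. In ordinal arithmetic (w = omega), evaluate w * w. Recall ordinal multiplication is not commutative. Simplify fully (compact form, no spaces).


Compute w * w.
Ordinal * is associative and left-distributive over +, but NOT commutative; for finite n>1, n*w = w but w*n stays w*n.
w * w = w^2 by definition.
Result = w^2

w^2


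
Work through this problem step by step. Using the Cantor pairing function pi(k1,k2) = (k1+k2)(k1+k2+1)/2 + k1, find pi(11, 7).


k1 + k2 = 18
(k1+k2)(k1+k2+1)/2 = 18 * 19 / 2 = 171
pi = 171 + 11 = 182

182


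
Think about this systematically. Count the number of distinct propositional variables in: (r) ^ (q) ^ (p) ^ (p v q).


Identify each variable that appears in the formula.
Variables found: p, q, r
Count = 3

3


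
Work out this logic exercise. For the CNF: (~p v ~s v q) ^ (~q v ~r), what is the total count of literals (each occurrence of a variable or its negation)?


Counting literals in each clause:
Clause 1: 3 literal(s)
Clause 2: 2 literal(s)
Total = 5

5


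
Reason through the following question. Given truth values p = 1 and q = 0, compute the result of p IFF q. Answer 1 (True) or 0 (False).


p = 1, q = 0
Operation: p IFF q
Evaluate: 1 IFF 0 = 0

0


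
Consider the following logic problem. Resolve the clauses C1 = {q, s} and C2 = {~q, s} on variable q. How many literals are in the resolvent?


Remove q from C1 and ~q from C2.
C1 remainder: {s}
C2 remainder: {s}
Union (resolvent): {s}
Resolvent has 1 literal(s).

1


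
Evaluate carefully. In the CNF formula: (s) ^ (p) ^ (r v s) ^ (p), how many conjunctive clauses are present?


A CNF formula is a conjunction of clauses.
Clauses are separated by ^.
Counting the conjuncts: 4 clauses.

4


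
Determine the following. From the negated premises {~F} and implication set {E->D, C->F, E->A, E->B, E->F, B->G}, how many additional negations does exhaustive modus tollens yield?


Initial negated facts: {~F}
Apply modus tollens to closure:
  ~F and C->F  =>  ~C
  ~F and E->F  =>  ~E
Final negated: {~C, ~E, ~F}
New negations: {~C, ~E}
Count = 2

2


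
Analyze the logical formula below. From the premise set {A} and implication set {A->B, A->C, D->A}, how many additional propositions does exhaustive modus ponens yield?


Initial facts: {A}
Apply modus ponens to closure:
  A and A->B  =>  B
  A and A->C  =>  C
Final known: {A, B, C}
New propositions: {B, C}
Count = 2

2


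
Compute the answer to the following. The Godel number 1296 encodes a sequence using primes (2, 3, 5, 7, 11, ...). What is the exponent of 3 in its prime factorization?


Factorize 1296 by dividing by 3 repeatedly.
Division steps: 3 divides 1296 exactly 4 time(s).
Exponent of 3 = 4

4


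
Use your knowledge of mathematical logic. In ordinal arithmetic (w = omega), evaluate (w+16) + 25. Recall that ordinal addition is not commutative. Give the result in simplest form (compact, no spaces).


Compute (w+16) + 25.
Ordinal + is associative but NOT commutative; for finite n>0, n + w = w but w + n stays w+n.
By associativity: (w+16) + 25 = w + (16+25) = w+41.
Result = w+41

w+41


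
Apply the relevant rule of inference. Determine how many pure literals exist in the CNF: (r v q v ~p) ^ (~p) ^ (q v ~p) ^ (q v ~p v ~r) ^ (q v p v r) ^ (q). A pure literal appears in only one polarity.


Check each variable for pure literal status:
p: mixed (not pure)
q: pure positive
r: mixed (not pure)
Pure literal count = 1

1


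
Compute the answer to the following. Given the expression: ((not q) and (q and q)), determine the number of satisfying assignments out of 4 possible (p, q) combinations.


Check all 4 assignments:
p=0, q=0: 0
p=0, q=1: 0
p=1, q=0: 0
p=1, q=1: 0
Count of True = 0

0


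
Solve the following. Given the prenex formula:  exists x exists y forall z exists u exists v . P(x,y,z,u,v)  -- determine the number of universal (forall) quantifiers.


Quantifier prefix: exists x exists y forall z exists u exists v
Mark each quantifier type:
  E E U E E
Universal count = 1, Existential count = 4
Asked for universal (forall) quantifiers: 1

1


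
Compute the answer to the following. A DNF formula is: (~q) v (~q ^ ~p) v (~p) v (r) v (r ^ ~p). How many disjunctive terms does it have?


A DNF formula is a disjunction of terms (conjunctions).
Terms are separated by v.
Counting the disjuncts: 5 terms.

5


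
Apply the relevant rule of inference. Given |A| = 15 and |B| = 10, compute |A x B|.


The Cartesian product A x B contains all ordered pairs (a, b).
|A x B| = |A| * |B| = 15 * 10 = 150

150


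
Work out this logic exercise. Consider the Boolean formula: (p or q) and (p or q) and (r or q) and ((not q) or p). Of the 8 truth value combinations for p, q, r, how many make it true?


Evaluate all 8 assignments for p, q, r:
p=0, q=0, r=0: 0
p=0, q=0, r=1: 0
p=0, q=1, r=0: 0
p=0, q=1, r=1: 0
p=1, q=0, r=0: 0
p=1, q=0, r=1: 1
p=1, q=1, r=0: 1
p=1, q=1, r=1: 1
Satisfying count = 3

3


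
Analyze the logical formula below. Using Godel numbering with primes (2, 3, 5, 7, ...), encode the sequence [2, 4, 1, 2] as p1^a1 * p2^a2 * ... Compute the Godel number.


Encode each element as an exponent of the corresponding prime:
  2^2 = 4
  3^4 = 81
  5^1 = 5
  7^2 = 49
Product = 4 * 81 * 5 * 49 = 79380

79380


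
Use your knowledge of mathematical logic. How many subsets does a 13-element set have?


The power set of a set with n elements has 2^n elements.
|P(S)| = 2^13 = 8192

8192


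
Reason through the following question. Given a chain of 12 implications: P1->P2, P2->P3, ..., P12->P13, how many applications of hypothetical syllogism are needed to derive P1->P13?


With 12 implications in a chain connecting 13 propositions:
P1->P2, P2->P3, ..., P12->P13
Steps needed = (number of implications) - 1 = 12 - 1 = 11

11


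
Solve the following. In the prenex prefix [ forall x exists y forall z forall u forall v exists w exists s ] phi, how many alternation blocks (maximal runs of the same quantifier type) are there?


Quantifier-type sequence: A E A A A E E  (A=forall, E=exists)
Group into maximal same-type runs:
  Ax1 | Ex1 | Ax3 | Ex2
Number of blocks = 4

4


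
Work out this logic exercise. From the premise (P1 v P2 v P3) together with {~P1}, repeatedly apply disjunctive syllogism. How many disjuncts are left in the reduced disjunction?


Original disjuncts (3): P1, P2, P3
Negated (eliminate): ~P1
Remaining disjuncts: P2, P3
Count = 3 - 1 = 2

2


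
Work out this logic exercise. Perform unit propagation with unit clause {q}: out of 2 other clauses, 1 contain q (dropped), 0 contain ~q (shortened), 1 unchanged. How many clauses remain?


Satisfied (removed): 1
Shortened (remain): 0
Unchanged (remain): 1
Remaining = 0 + 1 = 1

1


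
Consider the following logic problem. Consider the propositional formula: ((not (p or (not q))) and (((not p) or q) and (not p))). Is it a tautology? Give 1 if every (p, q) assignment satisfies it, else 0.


Check all 4 assignments:
p=0, q=0: 0
p=0, q=1: 1
p=1, q=0: 0
p=1, q=1: 0
Satisfying count = 1/4.
Tautology iff count = 4: no.

0


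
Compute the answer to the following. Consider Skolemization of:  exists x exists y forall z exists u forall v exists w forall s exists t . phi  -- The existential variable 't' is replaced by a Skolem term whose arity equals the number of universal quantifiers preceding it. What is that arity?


Quantifier prefix: exists x exists y forall z exists u forall v exists w forall s exists t
't' is existentially quantified at position 8.
Universal variables preceding it: z, v, s
Skolem function arity = 3

3


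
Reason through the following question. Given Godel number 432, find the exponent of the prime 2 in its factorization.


Factorize 432 by dividing by 2 repeatedly.
Division steps: 2 divides 432 exactly 4 time(s).
Exponent of 2 = 4

4


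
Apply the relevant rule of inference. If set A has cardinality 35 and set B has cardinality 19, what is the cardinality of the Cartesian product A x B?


The Cartesian product A x B contains all ordered pairs (a, b).
|A x B| = |A| * |B| = 35 * 19 = 665

665


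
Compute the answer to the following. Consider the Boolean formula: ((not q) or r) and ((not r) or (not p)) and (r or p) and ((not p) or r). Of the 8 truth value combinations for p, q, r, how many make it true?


Evaluate all 8 assignments for p, q, r:
p=0, q=0, r=0: 0
p=0, q=0, r=1: 1
p=0, q=1, r=0: 0
p=0, q=1, r=1: 1
p=1, q=0, r=0: 0
p=1, q=0, r=1: 0
p=1, q=1, r=0: 0
p=1, q=1, r=1: 0
Satisfying count = 2

2


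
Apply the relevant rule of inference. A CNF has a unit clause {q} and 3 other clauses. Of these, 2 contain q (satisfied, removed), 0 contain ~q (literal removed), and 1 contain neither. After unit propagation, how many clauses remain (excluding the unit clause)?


Satisfied (removed): 2
Shortened (remain): 0
Unchanged (remain): 1
Remaining = 0 + 1 = 1

1


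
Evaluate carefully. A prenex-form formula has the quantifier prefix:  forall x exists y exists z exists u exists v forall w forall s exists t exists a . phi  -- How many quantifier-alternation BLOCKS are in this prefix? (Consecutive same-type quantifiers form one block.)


Quantifier-type sequence: A E E E E A A E E  (A=forall, E=exists)
Group into maximal same-type runs:
  Ax1 | Ex4 | Ax2 | Ex2
Number of blocks = 4

4


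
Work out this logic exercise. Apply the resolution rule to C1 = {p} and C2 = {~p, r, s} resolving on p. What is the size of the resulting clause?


Remove p from C1 and ~p from C2.
C1 remainder: {}
C2 remainder: {r, s}
Union (resolvent): {r, s}
Resolvent has 2 literal(s).

2


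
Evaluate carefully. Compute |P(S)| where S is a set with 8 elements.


The power set of a set with n elements has 2^n elements.
|P(S)| = 2^8 = 256

256


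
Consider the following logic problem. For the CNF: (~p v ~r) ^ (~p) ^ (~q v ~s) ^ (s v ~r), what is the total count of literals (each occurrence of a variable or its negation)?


Counting literals in each clause:
Clause 1: 2 literal(s)
Clause 2: 1 literal(s)
Clause 3: 2 literal(s)
Clause 4: 2 literal(s)
Total = 7

7


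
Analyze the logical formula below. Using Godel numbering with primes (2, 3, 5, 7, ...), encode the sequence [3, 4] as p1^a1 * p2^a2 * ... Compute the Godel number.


Encode each element as an exponent of the corresponding prime:
  2^3 = 8
  3^4 = 81
Product = 8 * 81 = 648

648


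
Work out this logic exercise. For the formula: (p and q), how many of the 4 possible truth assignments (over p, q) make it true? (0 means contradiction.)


Check all 4 assignments:
p=0, q=0: 0
p=0, q=1: 0
p=1, q=0: 0
p=1, q=1: 1
Count of True = 1

1


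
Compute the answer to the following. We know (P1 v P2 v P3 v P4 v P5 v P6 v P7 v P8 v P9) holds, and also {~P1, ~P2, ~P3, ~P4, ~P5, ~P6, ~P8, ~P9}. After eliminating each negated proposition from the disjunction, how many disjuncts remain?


Original disjuncts (9): P1, P2, P3, P4, P5, P6, P7, P8, P9
Negated (eliminate): ~P1, ~P2, ~P3, ~P4, ~P5, ~P6, ~P8, ~P9
Remaining disjuncts: P7
Count = 9 - 8 = 1

1


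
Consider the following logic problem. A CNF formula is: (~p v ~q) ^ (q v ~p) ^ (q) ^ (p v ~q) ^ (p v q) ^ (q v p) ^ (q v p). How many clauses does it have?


A CNF formula is a conjunction of clauses.
Clauses are separated by ^.
Counting the conjuncts: 7 clauses.

7


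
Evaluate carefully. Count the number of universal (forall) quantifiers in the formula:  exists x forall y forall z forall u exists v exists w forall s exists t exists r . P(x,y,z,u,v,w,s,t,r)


Quantifier prefix: exists x forall y forall z forall u exists v exists w forall s exists t exists r
Mark each quantifier type:
  E U U U E E U E E
Universal count = 4, Existential count = 5
Asked for universal (forall) quantifiers: 4

4


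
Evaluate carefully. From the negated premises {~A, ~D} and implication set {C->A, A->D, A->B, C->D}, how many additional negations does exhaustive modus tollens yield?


Initial negated facts: {~A, ~D}
Apply modus tollens to closure:
  ~A and C->A  =>  ~C
Final negated: {~A, ~C, ~D}
New negations: {~C}
Count = 1

1


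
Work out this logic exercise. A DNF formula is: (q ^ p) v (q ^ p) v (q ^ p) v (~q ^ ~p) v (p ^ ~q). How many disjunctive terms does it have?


A DNF formula is a disjunction of terms (conjunctions).
Terms are separated by v.
Counting the disjuncts: 5 terms.

5


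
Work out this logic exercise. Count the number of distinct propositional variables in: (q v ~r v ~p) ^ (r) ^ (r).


Identify each variable that appears in the formula.
Variables found: p, q, r
Count = 3

3


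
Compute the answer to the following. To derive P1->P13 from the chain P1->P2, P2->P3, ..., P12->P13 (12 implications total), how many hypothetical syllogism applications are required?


With 12 implications in a chain connecting 13 propositions:
P1->P2, P2->P3, ..., P12->P13
Steps needed = (number of implications) - 1 = 12 - 1 = 11

11


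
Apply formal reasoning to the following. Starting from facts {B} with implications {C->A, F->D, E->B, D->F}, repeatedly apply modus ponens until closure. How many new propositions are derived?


Initial facts: {B}
Apply modus ponens to closure:
  (no implication fires)
Final known: {B}
New propositions: {(none)}
Count = 0

0


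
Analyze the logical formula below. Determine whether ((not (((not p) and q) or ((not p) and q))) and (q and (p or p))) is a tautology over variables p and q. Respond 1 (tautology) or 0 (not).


Check all 4 assignments:
p=0, q=0: 0
p=0, q=1: 0
p=1, q=0: 0
p=1, q=1: 1
Satisfying count = 1/4.
Tautology iff count = 4: no.

0


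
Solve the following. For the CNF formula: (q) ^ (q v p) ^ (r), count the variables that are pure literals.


Check each variable for pure literal status:
p: pure positive
q: pure positive
r: pure positive
Pure literal count = 3

3


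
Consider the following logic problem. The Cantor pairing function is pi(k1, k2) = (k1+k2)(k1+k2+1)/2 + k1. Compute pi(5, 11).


k1 + k2 = 16
(k1+k2)(k1+k2+1)/2 = 16 * 17 / 2 = 136
pi = 136 + 5 = 141

141


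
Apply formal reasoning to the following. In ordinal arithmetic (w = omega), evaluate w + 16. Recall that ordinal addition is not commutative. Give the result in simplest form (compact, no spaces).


Compute w + 16.
Ordinal + is associative but NOT commutative; for finite n>0, n + w = w but w + n stays w+n.
w + 16 is already in normal form (a successor ordinal beyond w).
Result = w+16

w+16


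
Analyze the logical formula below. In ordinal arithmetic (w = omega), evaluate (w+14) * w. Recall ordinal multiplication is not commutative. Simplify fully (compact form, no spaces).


Compute (w+14) * w.
Ordinal * is associative and left-distributive over +, but NOT commutative; for finite n>1, n*w = w but w*n stays w*n.
(w+14) * w = sup{(w+14)*k : k<w} = sup{w*k+14} = w^2 (the +14 tail is absorbed in the limit).
Result = w^2

w^2


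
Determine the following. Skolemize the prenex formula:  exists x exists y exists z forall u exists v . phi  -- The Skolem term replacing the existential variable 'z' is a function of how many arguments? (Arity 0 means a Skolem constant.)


Quantifier prefix: exists x exists y exists z forall u exists v
'z' is existentially quantified at position 3.
No universal quantifiers precede it.
Skolem function arity = 0 (a Skolem constant)

0


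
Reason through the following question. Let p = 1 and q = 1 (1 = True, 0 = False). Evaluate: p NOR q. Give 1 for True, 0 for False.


p = 1, q = 1
Operation: p NOR q
Evaluate: 1 NOR 1 = 0

0


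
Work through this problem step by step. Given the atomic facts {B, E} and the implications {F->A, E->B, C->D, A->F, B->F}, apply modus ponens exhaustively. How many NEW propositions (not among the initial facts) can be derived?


Initial facts: {B, E}
Apply modus ponens to closure:
  B and B->F  =>  F
  F and F->A  =>  A
Final known: {A, B, E, F}
New propositions: {A, F}
Count = 2

2


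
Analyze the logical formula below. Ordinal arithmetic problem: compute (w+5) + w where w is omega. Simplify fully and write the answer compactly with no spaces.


Compute (w+5) + w.
Ordinal + is associative but NOT commutative; for finite n>0, n + w = w but w + n stays w+n.
(w+5) + w = w + (5+w) = w + w = w*2 (the finite tail 5 is absorbed by the right w).
Result = w*2

w*2


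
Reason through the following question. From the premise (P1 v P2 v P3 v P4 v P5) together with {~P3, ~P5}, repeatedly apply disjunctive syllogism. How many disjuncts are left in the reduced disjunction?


Original disjuncts (5): P1, P2, P3, P4, P5
Negated (eliminate): ~P3, ~P5
Remaining disjuncts: P1, P2, P4
Count = 5 - 2 = 3

3


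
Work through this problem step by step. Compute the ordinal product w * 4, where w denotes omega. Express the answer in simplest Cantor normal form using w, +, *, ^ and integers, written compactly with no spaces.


Compute w * 4.
Ordinal * is associative and left-distributive over +, but NOT commutative; for finite n>1, n*w = w but w*n stays w*n.
w * 4 means 4 copies of w concatenated: w*4.
Result = w*4

w*4


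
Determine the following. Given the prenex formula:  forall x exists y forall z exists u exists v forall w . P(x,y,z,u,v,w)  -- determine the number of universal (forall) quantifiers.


Quantifier prefix: forall x exists y forall z exists u exists v forall w
Mark each quantifier type:
  U E U E E U
Universal count = 3, Existential count = 3
Asked for universal (forall) quantifiers: 3

3


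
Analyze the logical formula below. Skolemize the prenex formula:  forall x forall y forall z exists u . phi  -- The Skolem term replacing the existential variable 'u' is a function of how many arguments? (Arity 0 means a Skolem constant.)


Quantifier prefix: forall x forall y forall z exists u
'u' is existentially quantified at position 4.
Universal variables preceding it: x, y, z
Skolem function arity = 3

3


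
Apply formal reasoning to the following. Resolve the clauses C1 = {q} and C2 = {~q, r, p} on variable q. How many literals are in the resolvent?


Remove q from C1 and ~q from C2.
C1 remainder: {}
C2 remainder: {r, p}
Union (resolvent): {p, r}
Resolvent has 2 literal(s).

2


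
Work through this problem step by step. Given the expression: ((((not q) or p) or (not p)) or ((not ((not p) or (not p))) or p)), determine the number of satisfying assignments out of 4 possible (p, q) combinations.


Check all 4 assignments:
p=0, q=0: 1
p=0, q=1: 1
p=1, q=0: 1
p=1, q=1: 1
Count of True = 4

4


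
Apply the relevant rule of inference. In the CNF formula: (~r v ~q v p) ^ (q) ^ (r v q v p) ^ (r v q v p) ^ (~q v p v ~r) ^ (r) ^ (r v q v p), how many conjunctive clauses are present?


A CNF formula is a conjunction of clauses.
Clauses are separated by ^.
Counting the conjuncts: 7 clauses.

7


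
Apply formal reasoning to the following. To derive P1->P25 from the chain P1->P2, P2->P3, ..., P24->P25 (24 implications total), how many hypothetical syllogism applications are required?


With 24 implications in a chain connecting 25 propositions:
P1->P2, P2->P3, ..., P24->P25
Steps needed = (number of implications) - 1 = 24 - 1 = 23

23


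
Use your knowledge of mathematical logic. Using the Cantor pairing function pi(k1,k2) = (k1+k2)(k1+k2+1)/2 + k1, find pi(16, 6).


k1 + k2 = 22
(k1+k2)(k1+k2+1)/2 = 22 * 23 / 2 = 253
pi = 253 + 16 = 269

269


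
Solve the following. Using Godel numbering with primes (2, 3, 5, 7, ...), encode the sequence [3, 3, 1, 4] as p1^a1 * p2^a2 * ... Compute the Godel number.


Encode each element as an exponent of the corresponding prime:
  2^3 = 8
  3^3 = 27
  5^1 = 5
  7^4 = 2401
Product = 8 * 27 * 5 * 2401 = 2593080

2593080


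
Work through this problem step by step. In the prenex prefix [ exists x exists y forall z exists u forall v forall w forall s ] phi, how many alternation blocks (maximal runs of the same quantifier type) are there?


Quantifier-type sequence: E E A E A A A  (A=forall, E=exists)
Group into maximal same-type runs:
  Ex2 | Ax1 | Ex1 | Ax3
Number of blocks = 4

4


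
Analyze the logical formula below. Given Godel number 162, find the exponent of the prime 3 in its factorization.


Factorize 162 by dividing by 3 repeatedly.
Division steps: 3 divides 162 exactly 4 time(s).
Exponent of 3 = 4

4


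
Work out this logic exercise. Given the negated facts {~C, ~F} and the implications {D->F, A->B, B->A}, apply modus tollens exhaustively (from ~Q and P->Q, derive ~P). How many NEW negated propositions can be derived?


Initial negated facts: {~C, ~F}
Apply modus tollens to closure:
  ~F and D->F  =>  ~D
Final negated: {~C, ~D, ~F}
New negations: {~D}
Count = 1

1
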